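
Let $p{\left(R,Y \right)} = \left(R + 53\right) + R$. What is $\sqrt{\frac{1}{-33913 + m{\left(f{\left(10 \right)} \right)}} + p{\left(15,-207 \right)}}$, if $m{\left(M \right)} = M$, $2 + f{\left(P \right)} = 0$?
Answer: $\frac{44 \sqrt{49312410}}{33915} \approx 9.1104$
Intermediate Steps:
$f{\left(P \right)} = -2$ ($f{\left(P \right)} = -2 + 0 = -2$)
$p{\left(R,Y \right)} = 53 + 2 R$ ($p{\left(R,Y \right)} = \left(53 + R\right) + R = 53 + 2 R$)
$\sqrt{\frac{1}{-33913 + m{\left(f{\left(10 \right)} \right)}} + p{\left(15,-207 \right)}} = \sqrt{\frac{1}{-33913 - 2} + \left(53 + 2 \cdot 15\right)} = \sqrt{\frac{1}{-33915} + \left(53 + 30\right)} = \sqrt{- \frac{1}{33915} + 83} = \sqrt{\frac{2814944}{33915}} = \frac{44 \sqrt{49312410}}{33915}$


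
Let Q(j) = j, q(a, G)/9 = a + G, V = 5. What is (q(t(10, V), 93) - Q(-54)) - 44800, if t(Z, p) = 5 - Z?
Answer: -43954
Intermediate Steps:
q(a, G) = 9*G + 9*a (q(a, G) = 9*(a + G) = 9*(G + a) = 9*G + 9*a)
(q(t(10, V), 93) - Q(-54)) - 44800 = ((9*93 + 9*(5 - 1*10)) - 1*(-54)) - 44800 = ((837 + 9*(5 - 10)) + 54) - 44800 = ((837 + 9*(-5)) + 54) - 44800 = ((837 - 45) + 54) - 44800 = (792 + 54) - 44800 = 846 - 44800 = -43954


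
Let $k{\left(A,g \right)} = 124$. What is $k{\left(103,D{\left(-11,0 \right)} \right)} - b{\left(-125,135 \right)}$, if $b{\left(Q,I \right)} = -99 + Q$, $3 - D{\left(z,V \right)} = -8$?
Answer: $348$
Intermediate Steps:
$D{\left(z,V \right)} = 11$ ($D{\left(z,V \right)} = 3 - -8 = 3 + 8 = 11$)
$k{\left(103,D{\left(-11,0 \right)} \right)} - b{\left(-125,135 \right)} = 124 - \left(-99 - 125\right) = 124 - -224 = 124 + 224 = 348$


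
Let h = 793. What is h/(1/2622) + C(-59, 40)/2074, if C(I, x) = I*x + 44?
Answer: 2156176944/1037 ≈ 2.0792e+6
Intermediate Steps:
C(I, x) = 44 + I*x
h/(1/2622) + C(-59, 40)/2074 = 793/(1/2622) + (44 - 59*40)/2074 = 793/(1/2622) + (44 - 2360)*(1/2074) = 793*2622 - 2316*1/2074 = 2079246 - 1158/1037 = 2156176944/1037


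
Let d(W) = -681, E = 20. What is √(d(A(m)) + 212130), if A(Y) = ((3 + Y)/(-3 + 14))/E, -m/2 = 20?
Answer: √211449 ≈ 459.84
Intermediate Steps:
m = -40 (m = -2*20 = -40)
A(Y) = 3/220 + Y/220 (A(Y) = ((3 + Y)/(-3 + 14))/20 = ((3 + Y)/11)*(1/20) = ((3 + Y)*(1/11))*(1/20) = (3/11 + Y/11)*(1/20) = 3/220 + Y/220)
√(d(A(m)) + 212130) = √(-681 + 212130) = √211449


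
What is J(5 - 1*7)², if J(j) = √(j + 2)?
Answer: 0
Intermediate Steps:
J(j) = √(2 + j)
J(5 - 1*7)² = (√(2 + (5 - 1*7)))² = (√(2 + (5 - 7)))² = (√(2 - 2))² = (√0)² = 0² = 0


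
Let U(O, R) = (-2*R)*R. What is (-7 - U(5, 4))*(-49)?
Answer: -1225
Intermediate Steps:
U(O, R) = -2*R**2
(-7 - U(5, 4))*(-49) = (-7 - (-2)*4**2)*(-49) = (-7 - (-2)*16)*(-49) = (-7 - 1*(-32))*(-49) = (-7 + 32)*(-49) = 25*(-49) = -1225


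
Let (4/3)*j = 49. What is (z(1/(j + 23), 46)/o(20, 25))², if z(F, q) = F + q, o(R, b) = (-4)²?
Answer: 30239001/3655744 ≈ 8.2716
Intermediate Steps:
j = 147/4 (j = (¾)*49 = 147/4 ≈ 36.750)
o(R, b) = 16
(z(1/(j + 23), 46)/o(20, 25))² = ((1/(147/4 + 23) + 46)/16)² = ((1/(239/4) + 46)*(1/16))² = ((4/239 + 46)*(1/16))² = ((10998/239)*(1/16))² = (5499/1912)² = 30239001/3655744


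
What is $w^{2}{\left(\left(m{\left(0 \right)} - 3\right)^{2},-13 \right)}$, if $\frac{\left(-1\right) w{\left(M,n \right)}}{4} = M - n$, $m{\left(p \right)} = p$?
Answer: $7744$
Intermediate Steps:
$w{\left(M,n \right)} = - 4 M + 4 n$ ($w{\left(M,n \right)} = - 4 \left(M - n\right) = - 4 M + 4 n$)
$w^{2}{\left(\left(m{\left(0 \right)} - 3\right)^{2},-13 \right)} = \left(- 4 \left(0 - 3\right)^{2} + 4 \left(-13\right)\right)^{2} = \left(- 4 \left(-3\right)^{2} - 52\right)^{2} = \left(\left(-4\right) 9 - 52\right)^{2} = \left(-36 - 52\right)^{2} = \left(-88\right)^{2} = 7744$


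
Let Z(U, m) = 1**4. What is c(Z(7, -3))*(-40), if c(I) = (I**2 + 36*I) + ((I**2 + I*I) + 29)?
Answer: -2720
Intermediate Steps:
Z(U, m) = 1
c(I) = 29 + 3*I**2 + 36*I (c(I) = (I**2 + 36*I) + ((I**2 + I**2) + 29) = (I**2 + 36*I) + (2*I**2 + 29) = (I**2 + 36*I) + (29 + 2*I**2) = 29 + 3*I**2 + 36*I)
c(Z(7, -3))*(-40) = (29 + 3*1**2 + 36*1)*(-40) = (29 + 3*1 + 36)*(-40) = (29 + 3 + 36)*(-40) = 68*(-40) = -2720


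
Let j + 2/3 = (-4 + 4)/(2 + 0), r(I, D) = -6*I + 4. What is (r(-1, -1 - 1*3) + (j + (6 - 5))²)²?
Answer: 8281/81 ≈ 102.23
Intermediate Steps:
r(I, D) = 4 - 6*I
j = -⅔ (j = -⅔ + (-4 + 4)/(2 + 0) = -⅔ + 0/2 = -⅔ + 0*(½) = -⅔ + 0 = -⅔ ≈ -0.66667)
(r(-1, -1 - 1*3) + (j + (6 - 5))²)² = ((4 - 6*(-1)) + (-⅔ + (6 - 5))²)² = ((4 + 6) + (-⅔ + 1)²)² = (10 + (⅓)²)² = (10 + ⅑)² = (91/9)² = 8281/81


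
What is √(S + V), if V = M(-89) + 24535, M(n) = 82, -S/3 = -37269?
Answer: 2*√34106 ≈ 369.36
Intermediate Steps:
S = 111807 (S = -3*(-37269) = 111807)
V = 24617 (V = 82 + 24535 = 24617)
√(S + V) = √(111807 + 24617) = √136424 = 2*√34106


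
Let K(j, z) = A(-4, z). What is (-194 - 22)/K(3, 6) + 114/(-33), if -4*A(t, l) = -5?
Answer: -9694/55 ≈ -176.25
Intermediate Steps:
A(t, l) = 5/4 (A(t, l) = -1/4*(-5) = 5/4)
K(j, z) = 5/4
(-194 - 22)/K(3, 6) + 114/(-33) = (-194 - 22)/(5/4) + 114/(-33) = -216*4/5 + 114*(-1/33) = -864/5 - 38/11 = -9694/55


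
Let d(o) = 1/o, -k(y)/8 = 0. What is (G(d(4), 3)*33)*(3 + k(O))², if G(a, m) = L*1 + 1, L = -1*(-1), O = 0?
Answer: 594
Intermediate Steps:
k(y) = 0 (k(y) = -8*0 = 0)
d(o) = 1/o
L = 1
G(a, m) = 2 (G(a, m) = 1*1 + 1 = 1 + 1 = 2)
(G(d(4), 3)*33)*(3 + k(O))² = (2*33)*(3 + 0)² = 66*3² = 66*9 = 594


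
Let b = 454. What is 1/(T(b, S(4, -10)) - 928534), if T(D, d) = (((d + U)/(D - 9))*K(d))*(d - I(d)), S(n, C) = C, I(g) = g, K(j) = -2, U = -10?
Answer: -1/928534 ≈ -1.0770e-6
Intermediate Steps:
T(D, d) = 0 (T(D, d) = (((d - 10)/(D - 9))*(-2))*(d - d) = (((-10 + d)/(-9 + D))*(-2))*0 = -2*(-10 + d)/(-9 + D)*0 = 0)
1/(T(b, S(4, -10)) - 928534) = 1/(0 - 928534) = 1/(-928534) = -1/928534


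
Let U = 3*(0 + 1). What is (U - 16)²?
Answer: 169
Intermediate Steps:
U = 3 (U = 3*1 = 3)
(U - 16)² = (3 - 16)² = (-13)² = 169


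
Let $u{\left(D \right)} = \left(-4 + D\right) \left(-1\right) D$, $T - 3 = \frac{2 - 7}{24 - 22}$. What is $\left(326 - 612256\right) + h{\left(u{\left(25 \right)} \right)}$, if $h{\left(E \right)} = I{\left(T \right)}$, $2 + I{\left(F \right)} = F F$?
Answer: $- \frac{2447727}{4} \approx -6.1193 \cdot 10^{5}$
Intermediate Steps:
$T = \frac{1}{2}$ ($T = 3 + \frac{2 - 7}{24 - 22} = 3 - \frac{5}{2} = \frac{1}{2} \approx 0.5$)
$I{\left(F \right)} = -2 + F^{2}$ ($I{\left(F \right)} = -2 + F F = -2 + F^{2}$)
$u{\left(D \right)} = D \left(4 - D\right)$ ($u{\left(D \right)} = \left(4 - D\right) D = D \left(4 - D\right)$)
$h{\left(E \right)} = - \frac{7}{4}$ ($h{\left(E \right)} = -2 + \left(\frac{1}{2}\right)^{2} = -2 + \frac{1}{4} = - \frac{7}{4}$)
$\left(326 - 612256\right) + h{\left(u{\left(25 \right)} \right)} = \left(326 - 612256\right) - \frac{7}{4} = -611930 - \frac{7}{4} = - \frac{2447727}{4}$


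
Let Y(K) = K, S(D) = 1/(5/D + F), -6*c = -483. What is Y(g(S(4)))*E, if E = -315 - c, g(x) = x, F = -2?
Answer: 1582/3 ≈ 527.33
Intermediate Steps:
c = 161/2 (c = -1/6*(-483) = 161/2 ≈ 80.500)
S(D) = 1/(-2 + 5/D) (S(D) = 1/(5/D - 2) = 1/(-2 + 5/D))
E = -791/2 (E = -315 - 1*161/2 = -315 - 161/2 = -791/2 ≈ -395.50)
Y(g(S(4)))*E = (4/(5 - 2*4))*(-791/2) = (4/(5 - 8))*(-791/2) = (4/(-3))*(-791/2) = (4*(-1/3))*(-791/2) = -4/3*(-791/2) = 1582/3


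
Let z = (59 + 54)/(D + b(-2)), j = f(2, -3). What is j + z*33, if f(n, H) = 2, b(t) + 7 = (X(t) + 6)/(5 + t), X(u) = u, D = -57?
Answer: -10811/188 ≈ -57.505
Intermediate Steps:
b(t) = -7 + (6 + t)/(5 + t) (b(t) = -7 + (t + 6)/(5 + t) = -7 + (6 + t)/(5 + t))
j = 2
z = -339/188 (z = (59 + 54)/(-57 + (-29 - 6*(-2))/(5 - 2)) = 113/(-57 + (-29 + 12)/3) = 113/(-57 + (1/3)*(-17)) = 113/(-57 - 17/3) = 113/(-188/3) = 113*(-3/188) = -339/188 ≈ -1.8032)
j + z*33 = 2 - 339/188*33 = 2 - 11187/188 = -10811/188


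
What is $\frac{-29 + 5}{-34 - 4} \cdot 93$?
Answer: $\frac{1116}{19} \approx 58.737$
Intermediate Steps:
$\frac{-29 + 5}{-34 - 4} \cdot 93 = - \frac{24}{-38} \cdot 93 = \left(-24\right) \left(- \frac{1}{38}\right) 93 = \frac{12}{19} \cdot 93 = \frac{1116}{19}$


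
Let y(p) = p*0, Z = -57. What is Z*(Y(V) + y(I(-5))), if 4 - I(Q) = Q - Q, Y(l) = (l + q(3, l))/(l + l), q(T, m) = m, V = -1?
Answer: -57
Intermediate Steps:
Y(l) = 1 (Y(l) = (l + l)/(l + l) = (2*l)/((2*l)) = (2*l)*(1/(2*l)) = 1)
I(Q) = 4 (I(Q) = 4 - (Q - Q) = 4 - 1*0 = 4 + 0 = 4)
y(p) = 0
Z*(Y(V) + y(I(-5))) = -57*(1 + 0) = -57*1 = -57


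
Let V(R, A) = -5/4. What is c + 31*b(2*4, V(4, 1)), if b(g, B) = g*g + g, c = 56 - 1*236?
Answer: 2052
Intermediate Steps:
c = -180 (c = 56 - 236 = -180)
V(R, A) = -5/4 (V(R, A) = -5*¼ = -5/4)
b(g, B) = g + g² (b(g, B) = g² + g = g + g²)
c + 31*b(2*4, V(4, 1)) = -180 + 31*((2*4)*(1 + 2*4)) = -180 + 31*(8*(1 + 8)) = -180 + 31*(8*9) = -180 + 31*72 = -180 + 2232 = 2052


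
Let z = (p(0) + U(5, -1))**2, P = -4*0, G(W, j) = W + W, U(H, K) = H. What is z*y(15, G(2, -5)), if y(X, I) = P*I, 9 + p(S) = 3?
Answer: 0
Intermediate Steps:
p(S) = -6 (p(S) = -9 + 3 = -6)
G(W, j) = 2*W
P = 0
z = 1 (z = (-6 + 5)**2 = (-1)**2 = 1)
y(X, I) = 0 (y(X, I) = 0*I = 0)
z*y(15, G(2, -5)) = 1*0 = 0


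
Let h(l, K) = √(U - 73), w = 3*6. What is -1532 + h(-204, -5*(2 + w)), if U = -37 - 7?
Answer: -1532 + 3*I*√13 ≈ -1532.0 + 10.817*I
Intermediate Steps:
w = 18
U = -44
h(l, K) = 3*I*√13 (h(l, K) = √(-44 - 73) = √(-117) = 3*I*√13)
-1532 + h(-204, -5*(2 + w)) = -1532 + 3*I*√13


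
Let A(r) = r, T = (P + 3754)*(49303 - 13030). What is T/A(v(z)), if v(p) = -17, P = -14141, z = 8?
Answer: 22162803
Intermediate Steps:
T = -376767651 (T = (-14141 + 3754)*(49303 - 13030) = -10387*36273 = -376767651)
T/A(v(z)) = -376767651/(-17) = -376767651*(-1/17) = 22162803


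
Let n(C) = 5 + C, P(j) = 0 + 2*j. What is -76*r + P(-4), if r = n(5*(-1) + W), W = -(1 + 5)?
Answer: 448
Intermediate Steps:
P(j) = 2*j
W = -6 (W = -1*6 = -6)
r = -6 (r = 5 + (5*(-1) - 6) = 5 + (-5 - 6) = 5 - 11 = -6)
-76*r + P(-4) = -76*(-6) + 2*(-4) = 456 - 8 = 448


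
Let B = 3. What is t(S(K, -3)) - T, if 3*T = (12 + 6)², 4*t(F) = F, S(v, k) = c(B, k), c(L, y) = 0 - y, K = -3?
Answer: -429/4 ≈ -107.25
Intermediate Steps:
c(L, y) = -y
S(v, k) = -k
t(F) = F/4
T = 108 (T = (12 + 6)²/3 = (⅓)*18² = (⅓)*324 = 108)
t(S(K, -3)) - T = (-1*(-3))/4 - 1*108 = (¼)*3 - 108 = ¾ - 108 = -429/4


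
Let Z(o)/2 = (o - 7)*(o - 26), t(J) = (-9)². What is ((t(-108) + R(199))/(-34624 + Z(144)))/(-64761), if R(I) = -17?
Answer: 16/37108053 ≈ 4.3117e-7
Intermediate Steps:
t(J) = 81
Z(o) = 2*(-26 + o)*(-7 + o) (Z(o) = 2*((o - 7)*(o - 26)) = 2*((-7 + o)*(-26 + o)) = 2*((-26 + o)*(-7 + o)) = 2*(-26 + o)*(-7 + o))
((t(-108) + R(199))/(-34624 + Z(144)))/(-64761) = ((81 - 17)/(-34624 + (364 - 66*144 + 2*144²)))/(-64761) = (64/(-34624 + (364 - 9504 + 2*20736)))*(-1/64761) = (64/(-34624 + (364 - 9504 + 41472)))*(-1/64761) = (64/(-34624 + 32332))*(-1/64761) = (64/(-2292))*(-1/64761) = (64*(-1/2292))*(-1/64761) = -16/573*(-1/64761) = 16/37108053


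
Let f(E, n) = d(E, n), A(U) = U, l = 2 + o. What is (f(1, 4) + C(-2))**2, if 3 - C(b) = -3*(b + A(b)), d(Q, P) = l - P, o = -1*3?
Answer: 196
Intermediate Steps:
o = -3
l = -1 (l = 2 - 3 = -1)
d(Q, P) = -1 - P
f(E, n) = -1 - n
C(b) = 3 + 6*b (C(b) = 3 - (-3)*(b + b) = 3 - (-3)*2*b = 3 - (-6)*b = 3 + 6*b)
(f(1, 4) + C(-2))**2 = ((-1 - 1*4) + (3 + 6*(-2)))**2 = ((-1 - 4) + (3 - 12))**2 = (-5 - 9)**2 = (-14)**2 = 196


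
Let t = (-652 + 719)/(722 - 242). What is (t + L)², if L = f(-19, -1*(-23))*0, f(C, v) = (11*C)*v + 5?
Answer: 4489/230400 ≈ 0.019484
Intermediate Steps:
f(C, v) = 5 + 11*C*v (f(C, v) = 11*C*v + 5 = 5 + 11*C*v)
L = 0 (L = (5 + 11*(-19)*(-1*(-23)))*0 = (5 + 11*(-19)*23)*0 = (5 - 4807)*0 = -4802*0 = 0)
t = 67/480 ≈ 0.13958
(t + L)² = (67/480 + 0)² = (67/480)² = 4489/230400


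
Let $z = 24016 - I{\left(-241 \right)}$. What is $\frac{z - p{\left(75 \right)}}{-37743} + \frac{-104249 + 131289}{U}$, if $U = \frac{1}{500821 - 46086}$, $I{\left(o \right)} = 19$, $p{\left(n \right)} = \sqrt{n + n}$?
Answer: $\frac{154696408778401}{12581} + \frac{5 \sqrt{6}}{37743} \approx 1.2296 \cdot 10^{10}$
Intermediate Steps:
$p{\left(n \right)} = \sqrt{2} \sqrt{n}$ ($p{\left(n \right)} = \sqrt{2 n} = \sqrt{2} \sqrt{n}$)
$z = 23997$ ($z = 24016 - 19 = 23997$)
$U = \frac{1}{454735} \approx 2.1991 \cdot 10^{-6}$
$\frac{z - p{\left(75 \right)}}{-37743} + \frac{-104249 + 131289}{U} = \frac{23997 - \sqrt{2} \sqrt{75}}{-37743} + \left(-104249 + 131289\right) \frac{1}{\frac{1}{454735}} = \left(23997 - \sqrt{2} \cdot 5 \sqrt{3}\right) \left(- \frac{1}{37743}\right) + 27040 \cdot 454735 = \left(23997 - 5 \sqrt{6}\right) \left(- \frac{1}{37743}\right) + 12296034400 = \left(- \frac{7999}{12581} + \frac{5 \sqrt{6}}{37743}\right) + 12296034400 = \frac{154696408778401}{12581} + \frac{5 \sqrt{6}}{37743}$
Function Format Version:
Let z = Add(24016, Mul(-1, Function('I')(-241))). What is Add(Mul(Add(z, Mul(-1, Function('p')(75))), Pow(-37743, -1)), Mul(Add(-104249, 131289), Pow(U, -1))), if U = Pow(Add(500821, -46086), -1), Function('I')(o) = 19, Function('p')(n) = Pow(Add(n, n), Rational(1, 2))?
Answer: Add(Rational(154696408778401, 12581), Mul(Rational(5, 37743), Pow(6, Rational(1, 2)))) ≈ 1.2296e+10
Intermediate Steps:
Function('p')(n) = Mul(Pow(2, Rational(1, 2)), Pow(n, Rational(1, 2))) (Function('p')(n) = Pow(Mul(2, n), Rational(1, 2)) = Mul(Pow(2, Rational(1, 2)), Pow(n, Rational(1, 2))))
z = 23997 (z = Add(24016, Mul(-1, 19)) = Add(24016, -19) = 23997)
U = Rational(1, 454735) (U = Pow(454735, -1) = Rational(1, 454735) ≈ 2.1991e-6)
Add(Mul(Add(z, Mul(-1, Function('p')(75))), Pow(-37743, -1)), Mul(Add(-104249, 131289), Pow(U, -1))) = Add(Mul(Add(23997, Mul(-1, Mul(Pow(2, Rational(1, 2)), Pow(75, Rational(1, 2))))), Pow(-37743, -1)), Mul(Add(-104249, 131289), Pow(Rational(1, 454735), -1))) = Add(Mul(Add(23997, Mul(-1, Mul(Pow(2, Rational(1, 2)), Mul(5, Pow(3, Rational(1, 2)))))), Rational(-1, 37743)), Mul(27040, 454735)) = Add(Mul(Add(23997, Mul(-1, Mul(5, Pow(6, Rational(1, 2))))), Rational(-1, 37743)), 12296034400) = Add(Mul(Add(23997, Mul(-5, Pow(6, Rational(1, 2)))), Rational(-1, 37743)), 12296034400) = Add(Add(Rational(-7999, 12581), Mul(Rational(5, 37743), Pow(6, Rational(1, 2)))), 12296034400) = Add(Rational(154696408778401, 12581), Mul(Rational(5, 37743), Pow(6, Rational(1, 2))))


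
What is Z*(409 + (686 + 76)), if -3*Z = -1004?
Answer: 1175684/3 ≈ 3.9189e+5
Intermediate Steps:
Z = 1004/3 (Z = -⅓*(-1004) = 1004/3 ≈ 334.67)
Z*(409 + (686 + 76)) = 1004*(409 + (686 + 76))/3 = 1004*(409 + 762)/3 = (1004/3)*1171 = 1175684/3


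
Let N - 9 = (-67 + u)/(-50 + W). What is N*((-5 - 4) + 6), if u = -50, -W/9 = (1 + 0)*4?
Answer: -2673/86 ≈ -31.081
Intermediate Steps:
W = -36 (W = -9*(1 + 0)*4 = -9*4 = -36)
N = 891/86 (N = 9 + (-67 - 50)/(-50 - 36) = 9 - 117/(-86) = 9 - 117*(-1/86) = 9 + 117/86 = 891/86 ≈ 10.360)
N*((-5 - 4) + 6) = 891*((-5 - 4) + 6)/86 = 891*(-9 + 6)/86 = (891/86)*(-3) = -2673/86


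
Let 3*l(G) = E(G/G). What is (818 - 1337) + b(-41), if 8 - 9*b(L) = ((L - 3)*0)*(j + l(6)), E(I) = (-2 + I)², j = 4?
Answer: -4663/9 ≈ -518.11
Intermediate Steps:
l(G) = ⅓ (l(G) = (-2 + G/G)²/3 = (-2 + 1)²/3 = (⅓)*(-1)² = (⅓)*1 = ⅓)
b(L) = 8/9 (b(L) = 8/9 - (L - 3)*0*(4 + ⅓)/9 = 8/9 - (-3 + L)*0*13/(9*3) = 8/9 - 0*13/3 = 8/9 - ⅑*0 = 8/9 + 0 = 8/9)
(818 - 1337) + b(-41) = (818 - 1337) + 8/9 = -519 + 8/9 = -4663/9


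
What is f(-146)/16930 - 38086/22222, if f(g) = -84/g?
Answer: -11767293304/6865986895 ≈ -1.7139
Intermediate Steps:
f(-146)/16930 - 38086/22222 = -84/(-146)/16930 - 38086/22222 = -84*(-1/146)*(1/16930) - 38086*1/22222 = (42/73)*(1/16930) - 19043/11111 = 21/617945 - 19043/11111 = -11767293304/6865986895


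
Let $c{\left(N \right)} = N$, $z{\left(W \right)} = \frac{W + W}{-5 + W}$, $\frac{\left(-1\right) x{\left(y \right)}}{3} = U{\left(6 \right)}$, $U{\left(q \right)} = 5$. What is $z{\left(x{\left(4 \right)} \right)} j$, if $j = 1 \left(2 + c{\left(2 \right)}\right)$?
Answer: $6$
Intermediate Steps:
$x{\left(y \right)} = -15$ ($x{\left(y \right)} = \left(-3\right) 5 = -15$)
$z{\left(W \right)} = \frac{2 W}{-5 + W}$
$j = 4$ ($j = 1 \left(2 + 2\right) = 1 \cdot 4 = 4$)
$z{\left(x{\left(4 \right)} \right)} j = 2 \left(-15\right) \frac{1}{-5 - 15} \cdot 4 = 2 \left(-15\right) \frac{1}{-20} \cdot 4 = 2 \left(-15\right) \left(- \frac{1}{20}\right) 4 = \frac{3}{2} \cdot 4 = 6$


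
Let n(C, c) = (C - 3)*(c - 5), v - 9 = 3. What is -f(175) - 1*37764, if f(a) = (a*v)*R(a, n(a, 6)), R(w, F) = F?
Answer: -398964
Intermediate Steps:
v = 12 (v = 9 + 3 = 12)
n(C, c) = (-5 + c)*(-3 + C) (n(C, c) = (-3 + C)*(-5 + c) = (-5 + c)*(-3 + C))
f(a) = 12*a*(-3 + a) (f(a) = (a*12)*(15 - 5*a - 3*6 + a*6) = (12*a)*(15 - 5*a - 18 + 6*a) = (12*a)*(-3 + a) = 12*a*(-3 + a))
-f(175) - 1*37764 = -12*175*(-3 + 175) - 1*37764 = -12*175*172 - 37764 = -1*361200 - 37764 = -361200 - 37764 = -398964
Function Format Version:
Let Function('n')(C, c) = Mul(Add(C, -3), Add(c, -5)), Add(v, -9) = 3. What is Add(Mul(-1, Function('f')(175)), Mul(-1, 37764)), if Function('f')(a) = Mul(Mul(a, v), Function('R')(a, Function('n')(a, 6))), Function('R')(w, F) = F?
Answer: -398964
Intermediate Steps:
v = 12 (v = Add(9, 3) = 12)
Function('n')(C, c) = Mul(Add(-5, c), Add(-3, C)) (Function('n')(C, c) = Mul(Add(-3, C), Add(-5, c)) = Mul(Add(-5, c), Add(-3, C)))
Function('f')(a) = Mul(12, a, Add(-3, a)) (Function('f')(a) = Mul(Mul(a, 12), Add(15, Mul(-5, a), Mul(-3, 6), Mul(a, 6))) = Mul(Mul(12, a), Add(15, Mul(-5, a), -18, Mul(6, a))) = Mul(Mul(12, a), Add(-3, a)) = Mul(12, a, Add(-3, a)))
Add(Mul(-1, Function('f')(175)), Mul(-1, 37764)) = Add(Mul(-1, Mul(12, 175, Add(-3, 175))), Mul(-1, 37764)) = Add(Mul(-1, Mul(12, 175, 172)), -37764) = Add(Mul(-1, 361200), -37764) = Add(-361200, -37764) = -398964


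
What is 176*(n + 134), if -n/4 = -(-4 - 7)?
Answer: 15840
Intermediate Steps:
n = -44 (n = -(-4)*(-4 - 7) = -(-4)*(-11) = -4*11 = -44)
176*(n + 134) = 176*(-44 + 134) = 176*90 = 15840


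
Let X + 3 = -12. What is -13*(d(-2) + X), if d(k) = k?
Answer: 221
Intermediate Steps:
X = -15 (X = -3 - 12 = -15)
-13*(d(-2) + X) = -13*(-2 - 15) = -13*(-17) = 221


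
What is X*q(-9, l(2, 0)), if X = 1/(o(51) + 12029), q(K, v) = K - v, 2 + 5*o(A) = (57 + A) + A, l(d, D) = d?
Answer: -5/5482 ≈ -0.00091208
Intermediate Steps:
o(A) = 11 + 2*A/5 (o(A) = -⅖ + ((57 + A) + A)/5 = -⅖ + (57 + 2*A)/5 = -⅖ + (57/5 + 2*A/5) = 11 + 2*A/5)
X = 5/60302 (X = 1/((11 + (⅖)*51) + 12029) = 1/((11 + 102/5) + 12029) = 1/(157/5 + 12029) = 1/(60302/5) = 5/60302 ≈ 8.2916e-5)
X*q(-9, l(2, 0)) = 5*(-9 - 1*2)/60302 = 5*(-9 - 2)/60302 = (5/60302)*(-11) = -5/5482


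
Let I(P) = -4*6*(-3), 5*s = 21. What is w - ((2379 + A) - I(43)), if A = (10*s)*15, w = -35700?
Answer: -38637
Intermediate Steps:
s = 21/5 (s = (⅕)*21 = 21/5 ≈ 4.2000)
A = 630 (A = (10*(21/5))*15 = 42*15 = 630)
I(P) = 72 (I(P) = -24*(-3) = 72)
w - ((2379 + A) - I(43)) = -35700 - ((2379 + 630) - 1*72) = -35700 - (3009 - 72) = -35700 - 1*2937 = -35700 - 2937 = -38637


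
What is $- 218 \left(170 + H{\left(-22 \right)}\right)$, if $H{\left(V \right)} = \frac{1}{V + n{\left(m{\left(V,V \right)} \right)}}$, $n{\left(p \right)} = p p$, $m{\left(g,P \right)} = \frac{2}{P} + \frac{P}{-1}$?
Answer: $- \frac{2053854518}{55419} \approx -37061.0$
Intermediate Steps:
$m{\left(g,P \right)} = - P + \frac{2}{P}$ ($m{\left(g,P \right)} = \frac{2}{P} + P \left(-1\right) = \frac{2}{P} - P = - P + \frac{2}{P}$)
$n{\left(p \right)} = p^{2}$
$H{\left(V \right)} = \frac{1}{V + \left(- V + \frac{2}{V}\right)^{2}}$
$- 218 \left(170 + H{\left(-22 \right)}\right) = - 218 \left(170 + \frac{\left(-22\right)^{2}}{\left(-22\right)^{3} + \left(-2 + \left(-22\right)^{2}\right)^{2}}\right) = - 218 \left(170 + \frac{484}{-10648 + \left(-2 + 484\right)^{2}}\right) = - 218 \left(170 + \frac{484}{-10648 + 482^{2}}\right) = - 218 \left(170 + \frac{484}{-10648 + 232324}\right) = - 218 \left(170 + \frac{484}{221676}\right) = - 218 \left(170 + 484 \cdot \frac{1}{221676}\right) = - 218 \left(170 + \frac{121}{55419}\right) = \left(-218\right) \frac{9421351}{55419} = - \frac{2053854518}{55419}$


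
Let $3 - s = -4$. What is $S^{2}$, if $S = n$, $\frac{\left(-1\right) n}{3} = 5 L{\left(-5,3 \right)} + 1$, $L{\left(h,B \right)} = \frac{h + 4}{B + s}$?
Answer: $\frac{9}{4} \approx 2.25$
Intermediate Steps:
$s = 7$ ($s = 3 - -4 = 3 + 4 = 7$)
$L{\left(h,B \right)} = \frac{4 + h}{7 + B}$ ($L{\left(h,B \right)} = \frac{h + 4}{B + 7} = \frac{4 + h}{7 + B}$)
$n = - \frac{3}{2}$ ($n = - 3 \left(5 \frac{4 - 5}{7 + 3} + 1\right) = - 3 \left(5 \cdot \frac{1}{10} \left(-1\right) + 1\right) = - 3 \left(5 \left(- \frac{1}{10}\right) + 1\right) = - 3 \left(- \frac{1}{2} + 1\right) = \left(-3\right) \frac{1}{2} = - \frac{3}{2} \approx -1.5$)
$S = - \frac{3}{2} \approx -1.5$
$S^{2} = \left(- \frac{3}{2}\right)^{2} = \frac{9}{4}$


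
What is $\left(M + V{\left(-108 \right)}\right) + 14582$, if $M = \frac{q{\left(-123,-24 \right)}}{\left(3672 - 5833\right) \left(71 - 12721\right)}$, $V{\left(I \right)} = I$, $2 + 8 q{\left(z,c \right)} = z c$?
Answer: $\frac{63307307595}{4373864} \approx 14474.0$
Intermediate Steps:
$q{\left(z,c \right)} = - \frac{1}{4} + \frac{c z}{8}$ ($q{\left(z,c \right)} = - \frac{1}{4} + \frac{z c}{8} = - \frac{1}{4} + \frac{c z}{8}$)
$M = \frac{59}{4373864}$ ($M = \frac{- \frac{1}{4} + \frac{1}{8} \left(-24\right) \left(-123\right)}{\left(3672 - 5833\right) \left(71 - 12721\right)} = \frac{- \frac{1}{4} + 369}{\left(-2161\right) \left(-12650\right)} = \frac{1475}{4 \cdot 27336650} = \frac{1475}{4} \cdot \frac{1}{27336650} = \frac{59}{4373864} \approx 1.3489 \cdot 10^{-5}$)
$\left(M + V{\left(-108 \right)}\right) + 14582 = \left(\frac{59}{4373864} - 108\right) + 14582 = - \frac{472377253}{4373864} + 14582 = \frac{63307307595}{4373864}$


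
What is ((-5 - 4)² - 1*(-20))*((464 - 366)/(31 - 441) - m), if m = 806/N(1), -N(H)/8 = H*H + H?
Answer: 8304523/1640 ≈ 5063.7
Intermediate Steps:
N(H) = -8*H - 8*H² (N(H) = -8*(H*H + H) = -8*(H² + H) = -8*(H + H²) = -8*H - 8*H²)
m = -403/8 (m = 806/((-8*1*(1 + 1))) = 806/((-8*1*2)) = 806/(-16) = 806*(-1/16) = -403/8 ≈ -50.375)
((-5 - 4)² - 1*(-20))*((464 - 366)/(31 - 441) - m) = ((-5 - 4)² - 1*(-20))*((464 - 366)/(31 - 441) - 1*(-403/8)) = ((-9)² + 20)*(98/(-410) + 403/8) = (81 + 20)*(98*(-1/410) + 403/8) = 101*(-49/205 + 403/8) = 101*(82223/1640) = 8304523/1640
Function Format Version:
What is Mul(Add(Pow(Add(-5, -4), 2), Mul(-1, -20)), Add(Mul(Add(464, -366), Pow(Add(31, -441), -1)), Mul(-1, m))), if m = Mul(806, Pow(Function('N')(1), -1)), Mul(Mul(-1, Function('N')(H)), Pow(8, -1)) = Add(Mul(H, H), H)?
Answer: Rational(8304523, 1640) ≈ 5063.7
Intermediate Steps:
Function('N')(H) = Add(Mul(-8, H), Mul(-8, Pow(H, 2))) (Function('N')(H) = Mul(-8, Add(Mul(H, H), H)) = Mul(-8, Add(Pow(H, 2), H)) = Mul(-8, Add(H, Pow(H, 2))) = Add(Mul(-8, H), Mul(-8, Pow(H, 2))))
m = Rational(-403, 8) (m = Mul(806, Pow(Mul(-8, 1, Add(1, 1)), -1)) = Mul(806, Pow(Mul(-8, 1, 2), -1)) = Mul(806, Pow(-16, -1)) = Mul(806, Rational(-1, 16)) = Rational(-403, 8) ≈ -50.375)
Mul(Add(Pow(Add(-5, -4), 2), Mul(-1, -20)), Add(Mul(Add(464, -366), Pow(Add(31, -441), -1)), Mul(-1, m))) = Mul(Add(Pow(Add(-5, -4), 2), Mul(-1, -20)), Add(Mul(Add(464, -366), Pow(Add(31, -441), -1)), Mul(-1, Rational(-403, 8)))) = Mul(Add(Pow(-9, 2), 20), Add(Mul(98, Pow(-410, -1)), Rational(403, 8))) = Mul(Add(81, 20), Add(Mul(98, Rational(-1, 410)), Rational(403, 8))) = Mul(101, Add(Rational(-49, 205), Rational(403, 8))) = Mul(101, Rational(82223, 1640)) = Rational(8304523, 1640)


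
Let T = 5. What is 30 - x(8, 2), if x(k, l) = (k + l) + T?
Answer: 15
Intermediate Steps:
x(k, l) = 5 + k + l (x(k, l) = (k + l) + 5 = 5 + k + l)
30 - x(8, 2) = 30 - (5 + 8 + 2) = 30 - 1*15 = 30 - 15 = 15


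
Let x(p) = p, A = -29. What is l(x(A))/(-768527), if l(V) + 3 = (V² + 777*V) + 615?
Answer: 21080/768527 ≈ 0.027429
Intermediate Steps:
l(V) = 612 + V² + 777*V (l(V) = -3 + ((V² + 777*V) + 615) = -3 + (615 + V² + 777*V) = 612 + V² + 777*V)
l(x(A))/(-768527) = (612 + (-29)² + 777*(-29))/(-768527) = (612 + 841 - 22533)*(-1/768527) = -21080*(-1/768527) = 21080/768527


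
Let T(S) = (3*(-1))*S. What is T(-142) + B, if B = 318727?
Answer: 319153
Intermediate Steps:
T(S) = -3*S
T(-142) + B = -3*(-142) + 318727 = 426 + 318727 = 319153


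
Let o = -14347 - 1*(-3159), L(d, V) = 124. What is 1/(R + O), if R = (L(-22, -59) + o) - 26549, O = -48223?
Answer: -1/85836 ≈ -1.1650e-5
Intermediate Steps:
o = -11188 (o = -14347 + 3159 = -11188)
R = -37613 (R = (124 - 11188) - 26549 = -11064 - 26549 = -37613)
1/(R + O) = 1/(-37613 - 48223) = 1/(-85836) = -1/85836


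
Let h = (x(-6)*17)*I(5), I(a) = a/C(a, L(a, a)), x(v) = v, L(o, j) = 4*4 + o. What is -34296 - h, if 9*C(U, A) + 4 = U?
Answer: -29706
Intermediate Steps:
L(o, j) = 16 + o
C(U, A) = -4/9 + U/9
I(a) = a/(-4/9 + a/9)
h = -4590 (h = (-6*17)*(9*5/(-4 + 5)) = -918*5/1 = -918*5 = -102*45 = -4590)
-34296 - h = -34296 - 1*(-4590) = -34296 + 4590 = -29706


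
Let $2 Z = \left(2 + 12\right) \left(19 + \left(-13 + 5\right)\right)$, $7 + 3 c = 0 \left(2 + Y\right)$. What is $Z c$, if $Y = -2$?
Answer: $- \frac{539}{3} \approx -179.67$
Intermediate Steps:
$c = - \frac{7}{3}$ ($c = - \frac{7}{3} + \frac{0 \left(2 - 2\right)}{3} = - \frac{7}{3} + \frac{0 \cdot 0}{3} = - \frac{7}{3} + \frac{1}{3} \cdot 0 = - \frac{7}{3} + 0 = - \frac{7}{3} \approx -2.3333$)
$Z = 77$ ($Z = \frac{\left(2 + 12\right) \left(19 + \left(-13 + 5\right)\right)}{2} = \frac{14 \left(19 - 8\right)}{2} = \frac{14 \cdot 11}{2} = \frac{1}{2} \cdot 154 = 77$)
$Z c = 77 \left(- \frac{7}{3}\right) = - \frac{539}{3}$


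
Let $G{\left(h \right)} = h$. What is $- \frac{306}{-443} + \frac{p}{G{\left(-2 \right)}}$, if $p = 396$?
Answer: $- \frac{87408}{443} \approx -197.31$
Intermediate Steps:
$- \frac{306}{-443} + \frac{p}{G{\left(-2 \right)}} = - \frac{306}{-443} + \frac{396}{-2} = \left(-306\right) \left(- \frac{1}{443}\right) + 396 \left(- \frac{1}{2}\right) = \frac{306}{443} - 198 = - \frac{87408}{443}$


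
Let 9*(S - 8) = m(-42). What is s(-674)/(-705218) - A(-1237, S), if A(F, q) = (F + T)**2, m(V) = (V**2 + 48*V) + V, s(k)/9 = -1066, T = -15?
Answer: -552716013139/352609 ≈ -1.5675e+6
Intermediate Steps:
s(k) = -9594 (s(k) = 9*(-1066) = -9594)
m(V) = V**2 + 49*V
S = -74/3 (S = 8 + (-42*(49 - 42))/9 = 8 + (-42*7)/9 = 8 + (1/9)*(-294) = 8 - 98/3 = -74/3 ≈ -24.667)
A(F, q) = (-15 + F)**2 (A(F, q) = (F - 15)**2 = (-15 + F)**2)
s(-674)/(-705218) - A(-1237, S) = -9594/(-705218) - (-15 - 1237)**2 = -9594*(-1/705218) - 1*(-1252)**2 = 4797/352609 - 1*1567504 = 4797/352609 - 1567504 = -552716013139/352609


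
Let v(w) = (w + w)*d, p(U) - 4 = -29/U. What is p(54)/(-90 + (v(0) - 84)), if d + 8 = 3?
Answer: -187/9396 ≈ -0.019902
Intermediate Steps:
d = -5 (d = -8 + 3 = -5)
p(U) = 4 - 29/U
v(w) = -10*w (v(w) = (w + w)*(-5) = (2*w)*(-5) = -10*w)
p(54)/(-90 + (v(0) - 84)) = (4 - 29/54)/(-90 + (-10*0 - 84)) = (4 - 29*1/54)/(-90 + (0 - 84)) = (4 - 29/54)/(-90 - 84) = (187/54)/(-174) = (187/54)*(-1/174) = -187/9396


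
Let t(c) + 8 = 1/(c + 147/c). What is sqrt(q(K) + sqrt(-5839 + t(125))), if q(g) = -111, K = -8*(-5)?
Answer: sqrt(-6902978556 + 7886*I*sqrt(363618566737))/7886 ≈ 3.4488 + 11.086*I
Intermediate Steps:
K = 40
t(c) = -8 + 1/(c + 147/c)
sqrt(q(K) + sqrt(-5839 + t(125))) = sqrt(-111 + sqrt(-5839 + (-1176 + 125 - 8*125**2)/(147 + 125**2))) = sqrt(-111 + sqrt(-5839 + (-1176 + 125 - 8*15625)/(147 + 15625))) = sqrt(-111 + sqrt(-5839 + (-1176 + 125 - 125000)/15772)) = sqrt(-111 + sqrt(-5839 + (1/15772)*(-126051))) = sqrt(-111 + sqrt(-5839 - 126051/15772)) = sqrt(-111 + sqrt(-92218759/15772)) = sqrt(-111 + I*sqrt(363618566737)/7886)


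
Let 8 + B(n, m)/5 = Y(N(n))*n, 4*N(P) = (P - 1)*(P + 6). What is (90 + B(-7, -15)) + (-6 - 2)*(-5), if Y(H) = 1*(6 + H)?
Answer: -190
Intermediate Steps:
N(P) = (-1 + P)*(6 + P)/4 (N(P) = ((P - 1)*(P + 6))/4 = ((-1 + P)*(6 + P))/4 = (-1 + P)*(6 + P)/4)
Y(H) = 6 + H
B(n, m) = -40 + 5*n*(9/2 + n**2/4 + 5*n/4) (B(n, m) = -40 + 5*((6 + (-3/2 + n**2/4 + 5*n/4))*n) = -40 + 5*((9/2 + n**2/4 + 5*n/4)*n) = -40 + 5*(n*(9/2 + n**2/4 + 5*n/4)) = -40 + 5*n*(9/2 + n**2/4 + 5*n/4))
(90 + B(-7, -15)) + (-6 - 2)*(-5) = (90 + (-40 + (5/4)*(-7)*(18 + (-7)**2 + 5*(-7)))) + (-6 - 2)*(-5) = (90 + (-40 + (5/4)*(-7)*(18 + 49 - 35))) - 8*(-5) = (90 + (-40 + (5/4)*(-7)*32)) + 40 = (90 + (-40 - 280)) + 40 = (90 - 320) + 40 = -230 + 40 = -190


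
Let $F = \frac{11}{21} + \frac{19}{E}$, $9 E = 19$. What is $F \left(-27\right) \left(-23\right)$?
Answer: $\frac{41400}{7} \approx 5914.3$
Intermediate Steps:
$E = \frac{19}{9}$ ($E = \frac{1}{9} \cdot 19 = \frac{19}{9} \approx 2.1111$)
$F = \frac{200}{21}$ ($F = \frac{11}{21} + \frac{19}{\frac{19}{9}} = 11 \cdot \frac{1}{21} + 19 \cdot \frac{9}{19} = \frac{11}{21} + 9 = \frac{200}{21} \approx 9.5238$)
$F \left(-27\right) \left(-23\right) = \frac{200}{21} \left(-27\right) \left(-23\right) = \left(- \frac{1800}{7}\right) \left(-23\right) = \frac{41400}{7}$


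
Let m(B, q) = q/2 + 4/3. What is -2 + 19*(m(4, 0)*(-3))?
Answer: -78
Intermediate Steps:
m(B, q) = 4/3 + q/2 (m(B, q) = q*(½) + 4*(⅓) = q/2 + 4/3 = 4/3 + q/2)
-2 + 19*(m(4, 0)*(-3)) = -2 + 19*((4/3 + (½)*0)*(-3)) = -2 + 19*((4/3 + 0)*(-3)) = -2 + 19*((4/3)*(-3)) = -2 + 19*(-4) = -2 - 76 = -78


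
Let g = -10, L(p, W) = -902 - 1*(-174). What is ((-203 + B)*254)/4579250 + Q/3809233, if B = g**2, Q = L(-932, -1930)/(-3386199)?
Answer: -168729475511928727/29533462975724667375 ≈ -0.0057132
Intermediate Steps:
L(p, W) = -728 (L(p, W) = -902 + 174 = -728)
Q = 728/3386199 (Q = -728/(-3386199) = -728*(-1/3386199) = 728/3386199 ≈ 0.00021499)
B = 100 (B = (-10)**2 = 100)
((-203 + B)*254)/4579250 + Q/3809233 = ((-203 + 100)*254)/4579250 + (728/3386199)/3809233 = -103*254*(1/4579250) + (728/3386199)*(1/3809233) = -26162*1/4579250 + 728/12898820975367 = -13081/2289625 + 728/12898820975367 = -168729475511928727/29533462975724667375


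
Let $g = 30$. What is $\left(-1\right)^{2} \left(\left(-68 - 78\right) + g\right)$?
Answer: $-116$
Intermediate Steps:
$\left(-1\right)^{2} \left(\left(-68 - 78\right) + g\right) = \left(-1\right)^{2} \left(\left(-68 - 78\right) + 30\right) = 1 \left(-146 + 30\right) = 1 \left(-116\right) = -116$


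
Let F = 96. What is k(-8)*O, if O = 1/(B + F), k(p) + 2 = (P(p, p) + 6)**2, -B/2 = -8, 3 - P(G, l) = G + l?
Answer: 89/16 ≈ 5.5625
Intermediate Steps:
P(G, l) = 3 - G - l (P(G, l) = 3 - (G + l) = 3 + (-G - l) = 3 - G - l)
B = 16 (B = -2*(-8) = 16)
k(p) = -2 + (9 - 2*p)**2 (k(p) = -2 + ((3 - p - p) + 6)**2 = -2 + ((3 - 2*p) + 6)**2 = -2 + (9 - 2*p)**2)
O = 1/112 (O = 1/(16 + 96) = 1/112 ≈ 0.0089286)
k(-8)*O = (-2 + (-9 + 2*(-8))**2)*(1/112) = (-2 + (-9 - 16)**2)*(1/112) = (-2 + (-25)**2)*(1/112) = (-2 + 625)*(1/112) = 623*(1/112) = 89/16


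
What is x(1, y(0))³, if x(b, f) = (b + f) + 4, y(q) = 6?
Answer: 1331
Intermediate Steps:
x(b, f) = 4 + b + f
x(1, y(0))³ = (4 + 1 + 6)³ = 11³ = 1331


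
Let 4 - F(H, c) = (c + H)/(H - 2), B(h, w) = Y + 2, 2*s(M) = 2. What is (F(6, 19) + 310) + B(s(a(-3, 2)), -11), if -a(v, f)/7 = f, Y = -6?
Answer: 1215/4 ≈ 303.75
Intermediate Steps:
a(v, f) = -7*f
s(M) = 1 (s(M) = (1/2)*2 = 1)
B(h, w) = -4 (B(h, w) = -6 + 2 = -4)
F(H, c) = 4 - (H + c)/(-2 + H) (F(H, c) = 4 - (c + H)/(H - 2) = 4 - (H + c)/(-2 + H))
(F(6, 19) + 310) + B(s(a(-3, 2)), -11) = ((-8 - 1*19 + 3*6)/(-2 + 6) + 310) - 4 = ((-8 - 19 + 18)/4 + 310) - 4 = ((1/4)*(-9) + 310) - 4 = (-9/4 + 310) - 4 = 1231/4 - 4 = 1215/4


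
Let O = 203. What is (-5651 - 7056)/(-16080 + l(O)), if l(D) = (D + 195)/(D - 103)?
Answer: 635350/803801 ≈ 0.79043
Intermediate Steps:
l(D) = (195 + D)/(-103 + D)
(-5651 - 7056)/(-16080 + l(O)) = (-5651 - 7056)/(-16080 + (195 + 203)/(-103 + 203)) = -12707/(-16080 + 398/100) = -12707/(-16080 + (1/100)*398) = -12707/(-16080 + 199/50) = -12707/(-803801/50) = -12707*(-50/803801) = 635350/803801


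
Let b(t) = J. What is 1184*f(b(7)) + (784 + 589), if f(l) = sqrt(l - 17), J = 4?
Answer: 1373 + 1184*I*sqrt(13) ≈ 1373.0 + 4269.0*I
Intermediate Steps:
b(t) = 4
f(l) = sqrt(-17 + l)
1184*f(b(7)) + (784 + 589) = 1184*sqrt(-17 + 4) + (784 + 589) = 1184*sqrt(-13) + 1373 = 1184*(I*sqrt(13)) + 1373 = 1184*I*sqrt(13) + 1373 = 1373 + 1184*I*sqrt(13)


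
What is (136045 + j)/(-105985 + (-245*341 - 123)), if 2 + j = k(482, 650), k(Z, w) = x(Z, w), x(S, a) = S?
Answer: -136525/189653 ≈ -0.71987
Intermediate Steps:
k(Z, w) = Z
j = 480 (j = -2 + 482 = 480)
(136045 + j)/(-105985 + (-245*341 - 123)) = (136045 + 480)/(-105985 + (-245*341 - 123)) = 136525/(-105985 + (-83545 - 123)) = 136525/(-105985 - 83668) = 136525/(-189653) = 136525*(-1/189653) = -136525/189653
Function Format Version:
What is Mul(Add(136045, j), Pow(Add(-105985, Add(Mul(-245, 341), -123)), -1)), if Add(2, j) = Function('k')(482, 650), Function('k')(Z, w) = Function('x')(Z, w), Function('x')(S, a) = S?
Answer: Rational(-136525, 189653) ≈ -0.71987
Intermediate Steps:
Function('k')(Z, w) = Z
j = 480 (j = Add(-2, 482) = 480)
Mul(Add(136045, j), Pow(Add(-105985, Add(Mul(-245, 341), -123)), -1)) = Mul(Add(136045, 480), Pow(Add(-105985, Add(Mul(-245, 341), -123)), -1)) = Mul(136525, Pow(Add(-105985, Add(-83545, -123)), -1)) = Mul(136525, Pow(Add(-105985, -83668), -1)) = Mul(136525, Pow(-189653, -1)) = Mul(136525, Rational(-1, 189653)) = Rational(-136525, 189653)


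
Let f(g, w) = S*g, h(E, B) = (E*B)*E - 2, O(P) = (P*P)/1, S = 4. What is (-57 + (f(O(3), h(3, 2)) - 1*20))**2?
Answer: 1681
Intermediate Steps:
O(P) = P**2 (O(P) = P**2*1 = P**2)
h(E, B) = -2 + B*E**2 (h(E, B) = (B*E)*E - 2 = B*E**2 - 2 = -2 + B*E**2)
f(g, w) = 4*g
(-57 + (f(O(3), h(3, 2)) - 1*20))**2 = (-57 + (4*3**2 - 1*20))**2 = (-57 + (4*9 - 20))**2 = (-57 + (36 - 20))**2 = (-57 + 16)**2 = (-41)**2 = 1681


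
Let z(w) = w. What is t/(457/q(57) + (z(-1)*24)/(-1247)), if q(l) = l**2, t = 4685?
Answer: 3796258311/129571 ≈ 29299.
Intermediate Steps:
t/(457/q(57) + (z(-1)*24)/(-1247)) = 4685/(457/(57**2) - 1*24/(-1247)) = 4685/(457/3249 - 24*(-1/1247)) = 4685/(457*(1/3249) + 24/1247) = 4685/(457/3249 + 24/1247) = 4685/(647855/4051503) = 4685*(4051503/647855) = 3796258311/129571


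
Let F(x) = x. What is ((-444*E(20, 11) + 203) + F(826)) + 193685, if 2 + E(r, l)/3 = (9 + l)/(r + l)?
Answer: 6092078/31 ≈ 1.9652e+5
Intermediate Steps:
E(r, l) = -6 + 3*(9 + l)/(l + r) (E(r, l) = -6 + 3*((9 + l)/(r + l)) = -6 + 3*((9 + l)/(l + r)) = -6 + 3*(9 + l)/(l + r))
((-444*E(20, 11) + 203) + F(826)) + 193685 = ((-1332*(9 - 1*11 - 2*20)/(11 + 20) + 203) + 826) + 193685 = ((-1332*(9 - 11 - 40)/31 + 203) + 826) + 193685 = ((-1332*(-42)/31 + 203) + 826) + 193685 = ((-444*(-126/31) + 203) + 826) + 193685 = ((55944/31 + 203) + 826) + 193685 = (62237/31 + 826) + 193685 = 87843/31 + 193685 = 6092078/31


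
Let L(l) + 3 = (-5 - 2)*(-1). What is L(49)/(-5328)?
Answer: -1/1332 ≈ -0.00075075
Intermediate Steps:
L(l) = 4 (L(l) = -3 + (-5 - 2)*(-1) = -3 - 7*(-1) = -3 + 7 = 4)
L(49)/(-5328) = 4/(-5328) = 4*(-1/5328) = -1/1332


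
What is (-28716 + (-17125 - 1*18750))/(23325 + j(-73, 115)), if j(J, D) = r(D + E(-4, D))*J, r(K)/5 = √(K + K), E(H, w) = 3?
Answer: -60263403/20504581 - 9430286*√59/102522905 ≈ -3.6455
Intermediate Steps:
r(K) = 5*√2*√K (r(K) = 5*√(K + K) = 5*√(2*K) = 5*(√2*√K) = 5*√2*√K)
j(J, D) = 5*J*√2*√(3 + D) (j(J, D) = (5*√2*√(D + 3))*J = (5*√2*√(3 + D))*J = 5*J*√2*√(3 + D))
(-28716 + (-17125 - 1*18750))/(23325 + j(-73, 115)) = (-28716 + (-17125 - 1*18750))/(23325 + 5*(-73)*√(6 + 2*115)) = (-28716 + (-17125 - 18750))/(23325 + 5*(-73)*√(6 + 230)) = (-28716 - 35875)/(23325 + 5*(-73)*√236) = -64591/(23325 + 5*(-73)*(2*√59)) = -64591/(23325 - 730*√59)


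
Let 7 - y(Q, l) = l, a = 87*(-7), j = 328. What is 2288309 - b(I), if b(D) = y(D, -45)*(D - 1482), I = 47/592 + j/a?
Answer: 213197951425/90132 ≈ 2.3654e+6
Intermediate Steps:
a = -609
y(Q, l) = 7 - l
I = -165553/360528 (I = 47/592 + 328/(-609) = 47*(1/592) + 328*(-1/609) = 47/592 - 328/609 = -165553/360528 ≈ -0.45920)
b(D) = -77064 + 52*D (b(D) = (7 - 1*(-45))*(D - 1482) = (7 + 45)*(-1482 + D) = 52*(-1482 + D) = -77064 + 52*D)
2288309 - b(I) = 2288309 - (-77064 + 52*(-165553/360528)) = 2288309 - (-77064 - 2152189/90132) = 2288309 - 1*(-6948084637/90132) = 2288309 + 6948084637/90132 = 213197951425/90132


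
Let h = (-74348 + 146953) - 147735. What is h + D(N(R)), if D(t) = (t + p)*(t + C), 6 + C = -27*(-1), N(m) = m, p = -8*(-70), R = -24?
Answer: -76738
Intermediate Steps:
p = 560
C = 21 (C = -6 - 27*(-1) = -6 + 27 = 21)
D(t) = (21 + t)*(560 + t) (D(t) = (t + 560)*(t + 21) = (560 + t)*(21 + t) = (21 + t)*(560 + t))
h = -75130 (h = 72605 - 147735 = -75130)
h + D(N(R)) = -75130 + (11760 + (-24)² + 581*(-24)) = -75130 + (11760 + 576 - 13944) = -75130 - 1608 = -76738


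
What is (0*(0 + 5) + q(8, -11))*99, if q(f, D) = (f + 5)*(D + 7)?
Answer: -5148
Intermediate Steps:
q(f, D) = (5 + f)*(7 + D)
(0*(0 + 5) + q(8, -11))*99 = (0*(0 + 5) + (35 + 5*(-11) + 7*8 - 11*8))*99 = (0*5 + (35 - 55 + 56 - 88))*99 = (0 - 52)*99 = -52*99 = -5148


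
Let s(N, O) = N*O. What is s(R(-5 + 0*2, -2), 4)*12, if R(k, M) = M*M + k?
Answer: -48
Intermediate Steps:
R(k, M) = k + M² (R(k, M) = M² + k = k + M²)
s(R(-5 + 0*2, -2), 4)*12 = (((-5 + 0*2) + (-2)²)*4)*12 = (((-5 + 0) + 4)*4)*12 = ((-5 + 4)*4)*12 = -1*4*12 = -4*12 = -48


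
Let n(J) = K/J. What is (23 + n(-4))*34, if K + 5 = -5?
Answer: 867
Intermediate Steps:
K = -10 (K = -5 - 5 = -10)
n(J) = -10/J
(23 + n(-4))*34 = (23 - 10/(-4))*34 = (23 - 10*(-1/4))*34 = (23 + 5/2)*34 = (51/2)*34 = 867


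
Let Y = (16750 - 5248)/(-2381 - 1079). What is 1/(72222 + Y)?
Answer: 1730/124938309 ≈ 1.3847e-5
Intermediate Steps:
Y = -5751/1730 (Y = 11502/(-3460) = 11502*(-1/3460) = -5751/1730 ≈ -3.3243)
1/(72222 + Y) = 1/(72222 - 5751/1730) = 1/(124938309/1730) = 1730/124938309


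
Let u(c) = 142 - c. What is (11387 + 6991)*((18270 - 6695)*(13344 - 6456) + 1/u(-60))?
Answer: 147990473299989/101 ≈ 1.4653e+12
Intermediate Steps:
(11387 + 6991)*((18270 - 6695)*(13344 - 6456) + 1/u(-60)) = (11387 + 6991)*((18270 - 6695)*(13344 - 6456) + 1/(142 - 1*(-60))) = 18378*(11575*6888 + 1/(142 + 60)) = 18378*(79728600 + 1/202) = 18378*(16105177201/202) = 147990473299989/101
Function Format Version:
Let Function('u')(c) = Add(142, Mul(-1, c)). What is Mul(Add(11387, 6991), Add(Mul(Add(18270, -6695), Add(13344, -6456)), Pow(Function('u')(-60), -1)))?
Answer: Rational(147990473299989, 101) ≈ 1.4653e+12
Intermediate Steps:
Mul(Add(11387, 6991), Add(Mul(Add(18270, -6695), Add(13344, -6456)), Pow(Function('u')(-60), -1))) = Mul(Add(11387, 6991), Add(Mul(Add(18270, -6695), Add(13344, -6456)), Pow(Add(142, Mul(-1, -60)), -1))) = Mul(18378, Add(Mul(11575, 6888), Pow(Add(142, 60), -1))) = Mul(18378, Add(79728600, Pow(202, -1))) = Mul(18378, Add(79728600, Rational(1, 202))) = Mul(18378, Rational(16105177201, 202)) = Rational(147990473299989, 101)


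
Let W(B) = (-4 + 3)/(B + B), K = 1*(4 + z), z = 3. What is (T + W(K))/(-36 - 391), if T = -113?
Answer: 1583/5978 ≈ 0.26480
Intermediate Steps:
K = 7 (K = 1*(4 + 3) = 1*7 = 7)
W(B) = -1/(2*B)
(T + W(K))/(-36 - 391) = (-113 - ½/7)/(-36 - 391) = (-113 - ½*⅐)/(-427) = (-113 - 1/14)*(-1/427) = -1583/14*(-1/427) = 1583/5978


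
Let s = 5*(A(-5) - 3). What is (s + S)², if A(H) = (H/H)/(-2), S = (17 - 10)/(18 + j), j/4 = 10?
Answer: 254016/841 ≈ 302.04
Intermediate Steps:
j = 40 (j = 4*10 = 40)
S = 7/58 (S = (17 - 10)/(18 + 40) = 7/58 ≈ 0.12069)
A(H) = -½ (A(H) = 1*(-½) = -½)
s = -35/2 (s = 5*(-½ - 3) = 5*(-7/2) = -35/2 ≈ -17.500)
(s + S)² = (-35/2 + 7/58)² = (-504/29)² = 254016/841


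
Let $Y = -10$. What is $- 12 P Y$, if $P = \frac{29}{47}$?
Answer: $\frac{3480}{47} \approx 74.043$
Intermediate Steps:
$P = \frac{29}{47}$ ($P = 29 \cdot \frac{1}{47} = \frac{29}{47} \approx 0.61702$)
$- 12 P Y = \left(-12\right) \frac{29}{47} \left(-10\right) = \left(- \frac{348}{47}\right) \left(-10\right) = \frac{3480}{47}$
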